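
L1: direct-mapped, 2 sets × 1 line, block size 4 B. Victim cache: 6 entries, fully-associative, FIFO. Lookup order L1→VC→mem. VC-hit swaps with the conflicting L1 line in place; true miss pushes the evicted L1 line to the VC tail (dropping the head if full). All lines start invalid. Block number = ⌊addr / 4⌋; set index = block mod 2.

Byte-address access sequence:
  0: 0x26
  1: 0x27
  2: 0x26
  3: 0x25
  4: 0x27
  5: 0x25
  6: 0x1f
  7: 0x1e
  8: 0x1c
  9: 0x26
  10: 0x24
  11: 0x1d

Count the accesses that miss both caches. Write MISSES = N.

0: 0x26 (blk 9, set 1) → MISS  vc=[]
1: 0x27 (blk 9, set 1) → L1-HIT  vc=[]
2: 0x26 (blk 9, set 1) → L1-HIT  vc=[]
3: 0x25 (blk 9, set 1) → L1-HIT  vc=[]
4: 0x27 (blk 9, set 1) → L1-HIT  vc=[]
5: 0x25 (blk 9, set 1) → L1-HIT  vc=[]
6: 0x1f (blk 7, set 1) → MISS  vc=[9]
7: 0x1e (blk 7, set 1) → L1-HIT  vc=[9]
8: 0x1c (blk 7, set 1) → L1-HIT  vc=[9]
9: 0x26 (blk 9, set 1) → VC-HIT  vc=[7]
10: 0x24 (blk 9, set 1) → L1-HIT  vc=[7]
11: 0x1d (blk 7, set 1) → VC-HIT  vc=[9]

MISSES = 2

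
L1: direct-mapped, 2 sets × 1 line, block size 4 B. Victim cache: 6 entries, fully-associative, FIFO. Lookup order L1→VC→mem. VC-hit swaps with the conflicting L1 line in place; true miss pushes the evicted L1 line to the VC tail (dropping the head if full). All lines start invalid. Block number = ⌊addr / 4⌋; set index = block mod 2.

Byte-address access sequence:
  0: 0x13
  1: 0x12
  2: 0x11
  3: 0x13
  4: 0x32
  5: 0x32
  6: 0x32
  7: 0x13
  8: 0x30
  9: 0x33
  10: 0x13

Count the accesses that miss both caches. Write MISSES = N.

  [0] addr=0x13 blk=4 s=0: MISS | VC []
  [1] addr=0x12 blk=4 s=0: L1-HIT | VC []
  [2] addr=0x11 blk=4 s=0: L1-HIT | VC []
  [3] addr=0x13 blk=4 s=0: L1-HIT | VC []
  [4] addr=0x32 blk=12 s=0: MISS | VC [4]
  [5] addr=0x32 blk=12 s=0: L1-HIT | VC [4]
  [6] addr=0x32 blk=12 s=0: L1-HIT | VC [4]
  [7] addr=0x13 blk=4 s=0: VC-HIT | VC [12]
  [8] addr=0x30 blk=12 s=0: VC-HIT | VC [4]
  [9] addr=0x33 blk=12 s=0: L1-HIT | VC [4]
  [10] addr=0x13 blk=4 s=0: VC-HIT | VC [12]

MISSES = 2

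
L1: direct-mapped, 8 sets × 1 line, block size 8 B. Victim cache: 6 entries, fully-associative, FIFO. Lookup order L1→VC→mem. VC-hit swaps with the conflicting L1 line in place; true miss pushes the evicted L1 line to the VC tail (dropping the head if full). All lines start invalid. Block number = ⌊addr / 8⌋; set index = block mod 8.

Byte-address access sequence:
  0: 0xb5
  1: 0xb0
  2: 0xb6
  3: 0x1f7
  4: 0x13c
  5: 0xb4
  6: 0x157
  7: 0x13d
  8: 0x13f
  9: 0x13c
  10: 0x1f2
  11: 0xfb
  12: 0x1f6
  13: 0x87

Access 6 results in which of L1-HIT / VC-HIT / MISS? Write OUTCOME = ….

#0 0xb5→b22/s6 MISS; vc=[]
#1 0xb0→b22/s6 L1-HIT; vc=[]
#2 0xb6→b22/s6 L1-HIT; vc=[]
#3 0x1f7→b62/s6 MISS; vc=[22]
#4 0x13c→b39/s7 MISS; vc=[22]
#5 0xb4→b22/s6 VC-HIT; vc=[62]
#6 0x157→b42/s2 MISS; vc=[62]
#7 0x13d→b39/s7 L1-HIT; vc=[62]
#8 0x13f→b39/s7 L1-HIT; vc=[62]
#9 0x13c→b39/s7 L1-HIT; vc=[62]
#10 0x1f2→b62/s6 VC-HIT; vc=[22]
#11 0xfb→b31/s7 MISS; vc=[22,39]
#12 0x1f6→b62/s6 L1-HIT; vc=[22,39]
#13 0x87→b16/s0 MISS; vc=[22,39]

OUTCOME = MISS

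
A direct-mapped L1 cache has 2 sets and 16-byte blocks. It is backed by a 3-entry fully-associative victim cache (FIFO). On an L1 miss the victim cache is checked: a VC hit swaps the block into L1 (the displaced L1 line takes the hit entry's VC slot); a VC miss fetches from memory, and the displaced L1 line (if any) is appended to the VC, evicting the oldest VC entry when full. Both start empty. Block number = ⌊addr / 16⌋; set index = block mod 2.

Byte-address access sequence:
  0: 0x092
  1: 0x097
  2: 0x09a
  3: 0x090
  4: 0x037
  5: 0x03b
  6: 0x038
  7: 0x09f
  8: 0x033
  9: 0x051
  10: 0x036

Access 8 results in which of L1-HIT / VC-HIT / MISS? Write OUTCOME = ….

OUTCOME = VC-HIT

0: 0x92 (blk 9, set 1) → MISS  vc=[]
1: 0x97 (blk 9, set 1) → L1-HIT  vc=[]
2: 0x9a (blk 9, set 1) → L1-HIT  vc=[]
3: 0x90 (blk 9, set 1) → L1-HIT  vc=[]
4: 0x37 (blk 3, set 1) → MISS  vc=[9]
5: 0x3b (blk 3, set 1) → L1-HIT  vc=[9]
6: 0x38 (blk 3, set 1) → L1-HIT  vc=[9]
7: 0x9f (blk 9, set 1) → VC-HIT  vc=[3]
8: 0x33 (blk 3, set 1) → VC-HIT  vc=[9]
9: 0x51 (blk 5, set 1) → MISS  vc=[9, 3]
10: 0x36 (blk 3, set 1) → VC-HIT  vc=[9, 5]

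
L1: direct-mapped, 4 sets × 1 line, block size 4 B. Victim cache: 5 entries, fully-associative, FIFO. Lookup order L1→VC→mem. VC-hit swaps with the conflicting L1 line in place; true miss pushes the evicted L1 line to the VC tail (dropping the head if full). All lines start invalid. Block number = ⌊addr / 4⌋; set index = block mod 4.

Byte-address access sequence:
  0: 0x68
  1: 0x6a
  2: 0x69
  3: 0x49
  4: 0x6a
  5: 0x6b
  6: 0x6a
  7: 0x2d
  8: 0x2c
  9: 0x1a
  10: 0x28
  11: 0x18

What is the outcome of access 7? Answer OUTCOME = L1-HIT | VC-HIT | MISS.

#0 0x68→b26/s2 MISS; vc=[]
#1 0x6a→b26/s2 L1-HIT; vc=[]
#2 0x69→b26/s2 L1-HIT; vc=[]
#3 0x49→b18/s2 MISS; vc=[26]
#4 0x6a→b26/s2 VC-HIT; vc=[18]
#5 0x6b→b26/s2 L1-HIT; vc=[18]
#6 0x6a→b26/s2 L1-HIT; vc=[18]
#7 0x2d→b11/s3 MISS; vc=[18]
#8 0x2c→b11/s3 L1-HIT; vc=[18]
#9 0x1a→b6/s2 MISS; vc=[18,26]
#10 0x28→b10/s2 MISS; vc=[18,26,6]
#11 0x18→b6/s2 VC-HIT; vc=[18,26,10]

OUTCOME = MISS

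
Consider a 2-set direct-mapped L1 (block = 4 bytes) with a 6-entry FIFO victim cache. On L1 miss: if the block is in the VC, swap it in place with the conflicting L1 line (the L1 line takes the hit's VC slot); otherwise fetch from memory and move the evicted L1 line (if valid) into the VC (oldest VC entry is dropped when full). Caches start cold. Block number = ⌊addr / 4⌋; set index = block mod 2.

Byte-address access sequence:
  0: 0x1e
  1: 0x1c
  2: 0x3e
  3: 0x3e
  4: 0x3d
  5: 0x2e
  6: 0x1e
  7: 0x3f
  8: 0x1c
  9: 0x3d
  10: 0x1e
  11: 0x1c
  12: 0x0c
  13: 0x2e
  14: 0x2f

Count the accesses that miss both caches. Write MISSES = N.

MISSES = 4

  [0] addr=0x1e blk=7 s=1: MISS | VC []
  [1] addr=0x1c blk=7 s=1: L1-HIT | VC []
  [2] addr=0x3e blk=15 s=1: MISS | VC [7]
  [3] addr=0x3e blk=15 s=1: L1-HIT | VC [7]
  [4] addr=0x3d blk=15 s=1: L1-HIT | VC [7]
  [5] addr=0x2e blk=11 s=1: MISS | VC [7, 15]
  [6] addr=0x1e blk=7 s=1: VC-HIT | VC [11, 15]
  [7] addr=0x3f blk=15 s=1: VC-HIT | VC [11, 7]
  [8] addr=0x1c blk=7 s=1: VC-HIT | VC [11, 15]
  [9] addr=0x3d blk=15 s=1: VC-HIT | VC [11, 7]
  [10] addr=0x1e blk=7 s=1: VC-HIT | VC [11, 15]
  [11] addr=0x1c blk=7 s=1: L1-HIT | VC [11, 15]
  [12] addr=0xc blk=3 s=1: MISS | VC [11, 15, 7]
  [13] addr=0x2e blk=11 s=1: VC-HIT | VC [3, 15, 7]
  [14] addr=0x2f blk=11 s=1: L1-HIT | VC [3, 15, 7]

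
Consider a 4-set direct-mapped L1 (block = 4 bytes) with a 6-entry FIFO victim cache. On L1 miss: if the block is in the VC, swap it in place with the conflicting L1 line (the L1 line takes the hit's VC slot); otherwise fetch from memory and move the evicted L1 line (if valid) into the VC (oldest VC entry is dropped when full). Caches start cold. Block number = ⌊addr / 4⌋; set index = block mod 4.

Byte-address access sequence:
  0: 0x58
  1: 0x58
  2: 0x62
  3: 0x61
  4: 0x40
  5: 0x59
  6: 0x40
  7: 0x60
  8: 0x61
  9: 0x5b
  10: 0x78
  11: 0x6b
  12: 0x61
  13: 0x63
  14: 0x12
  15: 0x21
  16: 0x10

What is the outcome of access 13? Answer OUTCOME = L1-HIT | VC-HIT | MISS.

0: 0x58 (blk 22, set 2) → MISS  vc=[]
1: 0x58 (blk 22, set 2) → L1-HIT  vc=[]
2: 0x62 (blk 24, set 0) → MISS  vc=[]
3: 0x61 (blk 24, set 0) → L1-HIT  vc=[]
4: 0x40 (blk 16, set 0) → MISS  vc=[24]
5: 0x59 (blk 22, set 2) → L1-HIT  vc=[24]
6: 0x40 (blk 16, set 0) → L1-HIT  vc=[24]
7: 0x60 (blk 24, set 0) → VC-HIT  vc=[16]
8: 0x61 (blk 24, set 0) → L1-HIT  vc=[16]
9: 0x5b (blk 22, set 2) → L1-HIT  vc=[16]
10: 0x78 (blk 30, set 2) → MISS  vc=[16, 22]
11: 0x6b (blk 26, set 2) → MISS  vc=[16, 22, 30]
12: 0x61 (blk 24, set 0) → L1-HIT  vc=[16, 22, 30]
13: 0x63 (blk 24, set 0) → L1-HIT  vc=[16, 22, 30]
14: 0x12 (blk 4, set 0) → MISS  vc=[16, 22, 30, 24]
15: 0x21 (blk 8, set 0) → MISS  vc=[16, 22, 30, 24, 4]
16: 0x10 (blk 4, set 0) → VC-HIT  vc=[16, 22, 30, 24, 8]

OUTCOME = L1-HIT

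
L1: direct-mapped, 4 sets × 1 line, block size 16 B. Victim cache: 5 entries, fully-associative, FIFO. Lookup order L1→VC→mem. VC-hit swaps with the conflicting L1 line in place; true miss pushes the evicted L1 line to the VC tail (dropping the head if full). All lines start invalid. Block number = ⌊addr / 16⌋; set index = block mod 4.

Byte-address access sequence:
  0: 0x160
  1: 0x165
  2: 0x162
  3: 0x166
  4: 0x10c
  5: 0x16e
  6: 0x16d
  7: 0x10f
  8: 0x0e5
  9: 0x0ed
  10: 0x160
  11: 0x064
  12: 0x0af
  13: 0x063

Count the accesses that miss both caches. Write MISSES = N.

0: 0x160 (blk 22, set 2) → MISS  vc=[]
1: 0x165 (blk 22, set 2) → L1-HIT  vc=[]
2: 0x162 (blk 22, set 2) → L1-HIT  vc=[]
3: 0x166 (blk 22, set 2) → L1-HIT  vc=[]
4: 0x10c (blk 16, set 0) → MISS  vc=[]
5: 0x16e (blk 22, set 2) → L1-HIT  vc=[]
6: 0x16d (blk 22, set 2) → L1-HIT  vc=[]
7: 0x10f (blk 16, set 0) → L1-HIT  vc=[]
8: 0xe5 (blk 14, set 2) → MISS  vc=[22]
9: 0xed (blk 14, set 2) → L1-HIT  vc=[22]
10: 0x160 (blk 22, set 2) → VC-HIT  vc=[14]
11: 0x64 (blk 6, set 2) → MISS  vc=[14, 22]
12: 0xaf (blk 10, set 2) → MISS  vc=[14, 22, 6]
13: 0x63 (blk 6, set 2) → VC-HIT  vc=[14, 22, 10]

MISSES = 5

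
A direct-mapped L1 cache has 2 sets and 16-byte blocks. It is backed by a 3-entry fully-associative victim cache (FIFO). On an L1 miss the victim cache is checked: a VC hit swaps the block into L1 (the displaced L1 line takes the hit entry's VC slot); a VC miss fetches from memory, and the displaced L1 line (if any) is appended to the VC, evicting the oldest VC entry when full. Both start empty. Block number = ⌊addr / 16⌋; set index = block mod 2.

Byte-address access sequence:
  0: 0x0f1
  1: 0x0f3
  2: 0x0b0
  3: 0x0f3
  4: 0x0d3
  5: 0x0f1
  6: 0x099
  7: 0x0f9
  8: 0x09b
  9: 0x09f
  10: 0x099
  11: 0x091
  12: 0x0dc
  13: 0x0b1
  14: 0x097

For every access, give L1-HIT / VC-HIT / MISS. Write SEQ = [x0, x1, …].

0: 0xf1 (blk 15, set 1) → MISS  vc=[]
1: 0xf3 (blk 15, set 1) → L1-HIT  vc=[]
2: 0xb0 (blk 11, set 1) → MISS  vc=[15]
3: 0xf3 (blk 15, set 1) → VC-HIT  vc=[11]
4: 0xd3 (blk 13, set 1) → MISS  vc=[11, 15]
5: 0xf1 (blk 15, set 1) → VC-HIT  vc=[11, 13]
6: 0x99 (blk 9, set 1) → MISS  vc=[11, 13, 15]
7: 0xf9 (blk 15, set 1) → VC-HIT  vc=[11, 13, 9]
8: 0x9b (blk 9, set 1) → VC-HIT  vc=[11, 13, 15]
9: 0x9f (blk 9, set 1) → L1-HIT  vc=[11, 13, 15]
10: 0x99 (blk 9, set 1) → L1-HIT  vc=[11, 13, 15]
11: 0x91 (blk 9, set 1) → L1-HIT  vc=[11, 13, 15]
12: 0xdc (blk 13, set 1) → VC-HIT  vc=[11, 9, 15]
13: 0xb1 (blk 11, set 1) → VC-HIT  vc=[13, 9, 15]
14: 0x97 (blk 9, set 1) → VC-HIT  vc=[13, 11, 15]

SEQ = [MISS, L1-HIT, MISS, VC-HIT, MISS, VC-HIT, MISS, VC-HIT, VC-HIT, L1-HIT, L1-HIT, L1-HIT, VC-HIT, VC-HIT, VC-HIT]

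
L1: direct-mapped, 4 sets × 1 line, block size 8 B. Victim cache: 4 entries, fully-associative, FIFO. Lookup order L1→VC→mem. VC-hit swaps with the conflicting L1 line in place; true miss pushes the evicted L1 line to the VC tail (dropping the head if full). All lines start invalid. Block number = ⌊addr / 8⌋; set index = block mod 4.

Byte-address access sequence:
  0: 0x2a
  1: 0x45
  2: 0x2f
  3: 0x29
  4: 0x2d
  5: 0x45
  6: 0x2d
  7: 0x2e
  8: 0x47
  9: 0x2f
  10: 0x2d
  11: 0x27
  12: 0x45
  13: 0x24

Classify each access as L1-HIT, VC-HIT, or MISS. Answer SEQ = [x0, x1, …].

SEQ = [MISS, MISS, L1-HIT, L1-HIT, L1-HIT, L1-HIT, L1-HIT, L1-HIT, L1-HIT, L1-HIT, L1-HIT, MISS, VC-HIT, VC-HIT]

  [0] addr=0x2a blk=5 s=1: MISS | VC []
  [1] addr=0x45 blk=8 s=0: MISS | VC []
  [2] addr=0x2f blk=5 s=1: L1-HIT | VC []
  [3] addr=0x29 blk=5 s=1: L1-HIT | VC []
  [4] addr=0x2d blk=5 s=1: L1-HIT | VC []
  [5] addr=0x45 blk=8 s=0: L1-HIT | VC []
  [6] addr=0x2d blk=5 s=1: L1-HIT | VC []
  [7] addr=0x2e blk=5 s=1: L1-HIT | VC []
  [8] addr=0x47 blk=8 s=0: L1-HIT | VC []
  [9] addr=0x2f blk=5 s=1: L1-HIT | VC []
  [10] addr=0x2d blk=5 s=1: L1-HIT | VC []
  [11] addr=0x27 blk=4 s=0: MISS | VC [8]
  [12] addr=0x45 blk=8 s=0: VC-HIT | VC [4]
  [13] addr=0x24 blk=4 s=0: VC-HIT | VC [8]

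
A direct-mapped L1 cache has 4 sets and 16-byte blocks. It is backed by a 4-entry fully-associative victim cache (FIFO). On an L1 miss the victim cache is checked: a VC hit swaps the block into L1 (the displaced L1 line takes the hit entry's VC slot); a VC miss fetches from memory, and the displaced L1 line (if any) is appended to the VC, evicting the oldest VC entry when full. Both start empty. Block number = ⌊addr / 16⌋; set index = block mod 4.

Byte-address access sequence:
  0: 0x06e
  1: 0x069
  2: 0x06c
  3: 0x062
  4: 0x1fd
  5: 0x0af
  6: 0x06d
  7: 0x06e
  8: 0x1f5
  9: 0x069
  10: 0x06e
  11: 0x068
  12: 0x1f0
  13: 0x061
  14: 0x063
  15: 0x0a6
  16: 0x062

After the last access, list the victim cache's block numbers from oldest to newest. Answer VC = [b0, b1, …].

VC = [10]

#0 0x6e→b6/s2 MISS; vc=[]
#1 0x69→b6/s2 L1-HIT; vc=[]
#2 0x6c→b6/s2 L1-HIT; vc=[]
#3 0x62→b6/s2 L1-HIT; vc=[]
#4 0x1fd→b31/s3 MISS; vc=[]
#5 0xaf→b10/s2 MISS; vc=[6]
#6 0x6d→b6/s2 VC-HIT; vc=[10]
#7 0x6e→b6/s2 L1-HIT; vc=[10]
#8 0x1f5→b31/s3 L1-HIT; vc=[10]
#9 0x69→b6/s2 L1-HIT; vc=[10]
#10 0x6e→b6/s2 L1-HIT; vc=[10]
#11 0x68→b6/s2 L1-HIT; vc=[10]
#12 0x1f0→b31/s3 L1-HIT; vc=[10]
#13 0x61→b6/s2 L1-HIT; vc=[10]
#14 0x63→b6/s2 L1-HIT; vc=[10]
#15 0xa6→b10/s2 VC-HIT; vc=[6]
#16 0x62→b6/s2 VC-HIT; vc=[10]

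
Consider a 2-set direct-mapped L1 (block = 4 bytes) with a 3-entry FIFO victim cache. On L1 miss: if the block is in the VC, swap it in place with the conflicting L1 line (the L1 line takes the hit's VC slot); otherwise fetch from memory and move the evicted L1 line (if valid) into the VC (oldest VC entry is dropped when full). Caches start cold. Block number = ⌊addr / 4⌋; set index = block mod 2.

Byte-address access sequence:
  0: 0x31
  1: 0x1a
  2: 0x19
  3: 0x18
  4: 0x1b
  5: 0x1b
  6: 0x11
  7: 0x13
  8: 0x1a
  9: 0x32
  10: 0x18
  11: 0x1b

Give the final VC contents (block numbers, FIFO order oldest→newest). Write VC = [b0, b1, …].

VC = [12, 4]

#0 0x31→b12/s0 MISS; vc=[]
#1 0x1a→b6/s0 MISS; vc=[12]
#2 0x19→b6/s0 L1-HIT; vc=[12]
#3 0x18→b6/s0 L1-HIT; vc=[12]
#4 0x1b→b6/s0 L1-HIT; vc=[12]
#5 0x1b→b6/s0 L1-HIT; vc=[12]
#6 0x11→b4/s0 MISS; vc=[12,6]
#7 0x13→b4/s0 L1-HIT; vc=[12,6]
#8 0x1a→b6/s0 VC-HIT; vc=[12,4]
#9 0x32→b12/s0 VC-HIT; vc=[6,4]
#10 0x18→b6/s0 VC-HIT; vc=[12,4]
#11 0x1b→b6/s0 L1-HIT; vc=[12,4]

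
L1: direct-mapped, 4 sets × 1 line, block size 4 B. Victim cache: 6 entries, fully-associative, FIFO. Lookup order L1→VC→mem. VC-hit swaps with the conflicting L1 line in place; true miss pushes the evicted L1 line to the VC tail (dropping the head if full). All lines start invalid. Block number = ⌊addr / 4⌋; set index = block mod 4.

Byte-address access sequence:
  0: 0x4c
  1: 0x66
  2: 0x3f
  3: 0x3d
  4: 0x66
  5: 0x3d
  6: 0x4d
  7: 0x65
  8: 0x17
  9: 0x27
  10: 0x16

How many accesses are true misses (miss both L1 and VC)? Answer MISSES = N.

  [0] addr=0x4c blk=19 s=3: MISS | VC []
  [1] addr=0x66 blk=25 s=1: MISS | VC []
  [2] addr=0x3f blk=15 s=3: MISS | VC [19]
  [3] addr=0x3d blk=15 s=3: L1-HIT | VC [19]
  [4] addr=0x66 blk=25 s=1: L1-HIT | VC [19]
  [5] addr=0x3d blk=15 s=3: L1-HIT | VC [19]
  [6] addr=0x4d blk=19 s=3: VC-HIT | VC [15]
  [7] addr=0x65 blk=25 s=1: L1-HIT | VC [15]
  [8] addr=0x17 blk=5 s=1: MISS | VC [15, 25]
  [9] addr=0x27 blk=9 s=1: MISS | VC [15, 25, 5]
  [10] addr=0x16 blk=5 s=1: VC-HIT | VC [15, 25, 9]

MISSES = 5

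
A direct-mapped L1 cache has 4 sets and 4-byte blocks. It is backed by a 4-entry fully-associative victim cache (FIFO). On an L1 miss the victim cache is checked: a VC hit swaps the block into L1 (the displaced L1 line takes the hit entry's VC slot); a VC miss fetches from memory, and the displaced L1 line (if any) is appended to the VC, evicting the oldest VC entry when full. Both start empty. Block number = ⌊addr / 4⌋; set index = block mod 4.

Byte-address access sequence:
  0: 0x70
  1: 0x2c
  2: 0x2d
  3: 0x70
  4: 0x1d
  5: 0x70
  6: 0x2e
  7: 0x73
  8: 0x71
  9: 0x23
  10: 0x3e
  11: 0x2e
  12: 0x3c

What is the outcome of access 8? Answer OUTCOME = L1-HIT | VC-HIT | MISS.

OUTCOME = L1-HIT

#0 0x70→b28/s0 MISS; vc=[]
#1 0x2c→b11/s3 MISS; vc=[]
#2 0x2d→b11/s3 L1-HIT; vc=[]
#3 0x70→b28/s0 L1-HIT; vc=[]
#4 0x1d→b7/s3 MISS; vc=[11]
#5 0x70→b28/s0 L1-HIT; vc=[11]
#6 0x2e→b11/s3 VC-HIT; vc=[7]
#7 0x73→b28/s0 L1-HIT; vc=[7]
#8 0x71→b28/s0 L1-HIT; vc=[7]
#9 0x23→b8/s0 MISS; vc=[7,28]
#10 0x3e→b15/s3 MISS; vc=[7,28,11]
#11 0x2e→b11/s3 VC-HIT; vc=[7,28,15]
#12 0x3c→b15/s3 VC-HIT; vc=[7,28,11]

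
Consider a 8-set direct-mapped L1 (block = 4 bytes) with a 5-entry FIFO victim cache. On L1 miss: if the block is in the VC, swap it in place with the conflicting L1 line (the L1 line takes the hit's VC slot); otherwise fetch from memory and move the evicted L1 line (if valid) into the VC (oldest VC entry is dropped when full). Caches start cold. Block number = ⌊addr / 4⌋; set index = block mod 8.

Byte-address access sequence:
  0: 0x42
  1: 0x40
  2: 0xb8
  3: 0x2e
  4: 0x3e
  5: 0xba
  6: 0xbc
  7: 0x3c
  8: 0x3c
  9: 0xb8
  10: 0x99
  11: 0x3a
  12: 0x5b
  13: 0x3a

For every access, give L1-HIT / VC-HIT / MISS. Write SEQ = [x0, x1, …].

SEQ = [MISS, L1-HIT, MISS, MISS, MISS, L1-HIT, MISS, VC-HIT, L1-HIT, L1-HIT, MISS, MISS, MISS, VC-HIT]

0: 0x42 (blk 16, set 0) → MISS  vc=[]
1: 0x40 (blk 16, set 0) → L1-HIT  vc=[]
2: 0xb8 (blk 46, set 6) → MISS  vc=[]
3: 0x2e (blk 11, set 3) → MISS  vc=[]
4: 0x3e (blk 15, set 7) → MISS  vc=[]
5: 0xba (blk 46, set 6) → L1-HIT  vc=[]
6: 0xbc (blk 47, set 7) → MISS  vc=[15]
7: 0x3c (blk 15, set 7) → VC-HIT  vc=[47]
8: 0x3c (blk 15, set 7) → L1-HIT  vc=[47]
9: 0xb8 (blk 46, set 6) → L1-HIT  vc=[47]
10: 0x99 (blk 38, set 6) → MISS  vc=[47, 46]
11: 0x3a (blk 14, set 6) → MISS  vc=[47, 46, 38]
12: 0x5b (blk 22, set 6) → MISS  vc=[47, 46, 38, 14]
13: 0x3a (blk 14, set 6) → VC-HIT  vc=[47, 46, 38, 22]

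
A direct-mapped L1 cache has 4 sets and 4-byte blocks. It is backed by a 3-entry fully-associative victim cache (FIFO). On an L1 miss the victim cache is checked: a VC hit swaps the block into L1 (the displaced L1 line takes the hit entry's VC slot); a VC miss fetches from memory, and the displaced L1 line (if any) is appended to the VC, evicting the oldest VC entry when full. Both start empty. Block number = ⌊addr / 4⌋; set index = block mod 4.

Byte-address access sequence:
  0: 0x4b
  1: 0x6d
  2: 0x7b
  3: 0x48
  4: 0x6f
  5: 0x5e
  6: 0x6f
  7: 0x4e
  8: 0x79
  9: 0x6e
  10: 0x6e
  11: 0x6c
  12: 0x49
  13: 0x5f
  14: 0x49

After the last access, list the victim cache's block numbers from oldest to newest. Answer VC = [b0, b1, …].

0: 0x4b (blk 18, set 2) → MISS  vc=[]
1: 0x6d (blk 27, set 3) → MISS  vc=[]
2: 0x7b (blk 30, set 2) → MISS  vc=[18]
3: 0x48 (blk 18, set 2) → VC-HIT  vc=[30]
4: 0x6f (blk 27, set 3) → L1-HIT  vc=[30]
5: 0x5e (blk 23, set 3) → MISS  vc=[30, 27]
6: 0x6f (blk 27, set 3) → VC-HIT  vc=[30, 23]
7: 0x4e (blk 19, set 3) → MISS  vc=[30, 23, 27]
8: 0x79 (blk 30, set 2) → VC-HIT  vc=[18, 23, 27]
9: 0x6e (blk 27, set 3) → VC-HIT  vc=[18, 23, 19]
10: 0x6e (blk 27, set 3) → L1-HIT  vc=[18, 23, 19]
11: 0x6c (blk 27, set 3) → L1-HIT  vc=[18, 23, 19]
12: 0x49 (blk 18, set 2) → VC-HIT  vc=[30, 23, 19]
13: 0x5f (blk 23, set 3) → VC-HIT  vc=[30, 27, 19]
14: 0x49 (blk 18, set 2) → L1-HIT  vc=[30, 27, 19]

VC = [30, 27, 19]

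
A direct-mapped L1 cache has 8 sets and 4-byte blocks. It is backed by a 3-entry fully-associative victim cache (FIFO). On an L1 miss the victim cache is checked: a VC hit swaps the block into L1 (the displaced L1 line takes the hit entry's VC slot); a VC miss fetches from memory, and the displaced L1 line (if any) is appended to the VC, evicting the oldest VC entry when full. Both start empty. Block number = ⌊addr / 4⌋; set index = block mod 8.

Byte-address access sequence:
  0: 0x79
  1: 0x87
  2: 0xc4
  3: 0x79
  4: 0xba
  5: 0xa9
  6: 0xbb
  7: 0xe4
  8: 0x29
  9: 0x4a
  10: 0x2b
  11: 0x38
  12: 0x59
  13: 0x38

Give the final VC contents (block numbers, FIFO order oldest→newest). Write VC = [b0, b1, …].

VC = [18, 46, 22]

  [0] addr=0x79 blk=30 s=6: MISS | VC []
  [1] addr=0x87 blk=33 s=1: MISS | VC []
  [2] addr=0xc4 blk=49 s=1: MISS | VC [33]
  [3] addr=0x79 blk=30 s=6: L1-HIT | VC [33]
  [4] addr=0xba blk=46 s=6: MISS | VC [33, 30]
  [5] addr=0xa9 blk=42 s=2: MISS | VC [33, 30]
  [6] addr=0xbb blk=46 s=6: L1-HIT | VC [33, 30]
  [7] addr=0xe4 blk=57 s=1: MISS | VC [33, 30, 49]
  [8] addr=0x29 blk=10 s=2: MISS | VC [30, 49, 42]
  [9] addr=0x4a blk=18 s=2: MISS | VC [49, 42, 10]
  [10] addr=0x2b blk=10 s=2: VC-HIT | VC [49, 42, 18]
  [11] addr=0x38 blk=14 s=6: MISS | VC [42, 18, 46]
  [12] addr=0x59 blk=22 s=6: MISS | VC [18, 46, 14]
  [13] addr=0x38 blk=14 s=6: VC-HIT | VC [18, 46, 22]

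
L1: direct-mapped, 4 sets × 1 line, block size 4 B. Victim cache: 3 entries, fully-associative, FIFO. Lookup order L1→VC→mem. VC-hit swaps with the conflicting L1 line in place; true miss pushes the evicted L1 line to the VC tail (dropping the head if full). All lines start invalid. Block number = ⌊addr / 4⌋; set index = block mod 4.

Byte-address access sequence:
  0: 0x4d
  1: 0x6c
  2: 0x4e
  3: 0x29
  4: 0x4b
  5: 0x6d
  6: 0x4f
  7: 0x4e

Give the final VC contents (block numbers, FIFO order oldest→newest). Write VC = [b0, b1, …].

#0 0x4d→b19/s3 MISS; vc=[]
#1 0x6c→b27/s3 MISS; vc=[19]
#2 0x4e→b19/s3 VC-HIT; vc=[27]
#3 0x29→b10/s2 MISS; vc=[27]
#4 0x4b→b18/s2 MISS; vc=[27,10]
#5 0x6d→b27/s3 VC-HIT; vc=[19,10]
#6 0x4f→b19/s3 VC-HIT; vc=[27,10]
#7 0x4e→b19/s3 L1-HIT; vc=[27,10]

VC = [27, 10]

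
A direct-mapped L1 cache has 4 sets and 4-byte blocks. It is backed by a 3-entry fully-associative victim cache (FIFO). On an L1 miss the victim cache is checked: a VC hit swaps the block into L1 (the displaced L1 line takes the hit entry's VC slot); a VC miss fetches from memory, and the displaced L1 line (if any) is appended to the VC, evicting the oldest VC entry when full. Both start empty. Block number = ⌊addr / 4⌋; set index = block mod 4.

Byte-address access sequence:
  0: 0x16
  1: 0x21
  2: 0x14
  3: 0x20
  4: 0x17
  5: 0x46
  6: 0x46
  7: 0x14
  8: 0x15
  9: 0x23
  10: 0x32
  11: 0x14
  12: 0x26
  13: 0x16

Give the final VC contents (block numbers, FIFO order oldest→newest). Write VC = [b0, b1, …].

VC = [17, 8, 9]

  [0] addr=0x16 blk=5 s=1: MISS | VC []
  [1] addr=0x21 blk=8 s=0: MISS | VC []
  [2] addr=0x14 blk=5 s=1: L1-HIT | VC []
  [3] addr=0x20 blk=8 s=0: L1-HIT | VC []
  [4] addr=0x17 blk=5 s=1: L1-HIT | VC []
  [5] addr=0x46 blk=17 s=1: MISS | VC [5]
  [6] addr=0x46 blk=17 s=1: L1-HIT | VC [5]
  [7] addr=0x14 blk=5 s=1: VC-HIT | VC [17]
  [8] addr=0x15 blk=5 s=1: L1-HIT | VC [17]
  [9] addr=0x23 blk=8 s=0: L1-HIT | VC [17]
  [10] addr=0x32 blk=12 s=0: MISS | VC [17, 8]
  [11] addr=0x14 blk=5 s=1: L1-HIT | VC [17, 8]
  [12] addr=0x26 blk=9 s=1: MISS | VC [17, 8, 5]
  [13] addr=0x16 blk=5 s=1: VC-HIT | VC [17, 8, 9]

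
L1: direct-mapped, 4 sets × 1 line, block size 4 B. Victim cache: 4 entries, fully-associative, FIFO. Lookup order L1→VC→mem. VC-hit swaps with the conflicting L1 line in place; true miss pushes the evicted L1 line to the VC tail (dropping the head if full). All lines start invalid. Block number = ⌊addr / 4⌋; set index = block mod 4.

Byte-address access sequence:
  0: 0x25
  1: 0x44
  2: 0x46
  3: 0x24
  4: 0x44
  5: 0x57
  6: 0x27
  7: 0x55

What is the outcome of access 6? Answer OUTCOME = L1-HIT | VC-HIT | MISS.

OUTCOME = VC-HIT

  [0] addr=0x25 blk=9 s=1: MISS | VC []
  [1] addr=0x44 blk=17 s=1: MISS | VC [9]
  [2] addr=0x46 blk=17 s=1: L1-HIT | VC [9]
  [3] addr=0x24 blk=9 s=1: VC-HIT | VC [17]
  [4] addr=0x44 blk=17 s=1: VC-HIT | VC [9]
  [5] addr=0x57 blk=21 s=1: MISS | VC [9, 17]
  [6] addr=0x27 blk=9 s=1: VC-HIT | VC [21, 17]
  [7] addr=0x55 blk=21 s=1: VC-HIT | VC [9, 17]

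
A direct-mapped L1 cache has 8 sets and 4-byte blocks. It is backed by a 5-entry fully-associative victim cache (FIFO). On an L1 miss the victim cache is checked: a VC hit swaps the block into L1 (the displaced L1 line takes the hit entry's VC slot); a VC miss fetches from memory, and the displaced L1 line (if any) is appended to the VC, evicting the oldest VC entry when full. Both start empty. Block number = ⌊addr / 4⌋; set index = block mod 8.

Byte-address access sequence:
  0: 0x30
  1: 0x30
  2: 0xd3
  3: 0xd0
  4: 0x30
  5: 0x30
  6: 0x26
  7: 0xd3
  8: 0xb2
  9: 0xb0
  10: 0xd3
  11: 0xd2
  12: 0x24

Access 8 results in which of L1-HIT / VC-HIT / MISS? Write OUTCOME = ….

OUTCOME = MISS

0: 0x30 (blk 12, set 4) → MISS  vc=[]
1: 0x30 (blk 12, set 4) → L1-HIT  vc=[]
2: 0xd3 (blk 52, set 4) → MISS  vc=[12]
3: 0xd0 (blk 52, set 4) → L1-HIT  vc=[12]
4: 0x30 (blk 12, set 4) → VC-HIT  vc=[52]
5: 0x30 (blk 12, set 4) → L1-HIT  vc=[52]
6: 0x26 (blk 9, set 1) → MISS  vc=[52]
7: 0xd3 (blk 52, set 4) → VC-HIT  vc=[12]
8: 0xb2 (blk 44, set 4) → MISS  vc=[12, 52]
9: 0xb0 (blk 44, set 4) → L1-HIT  vc=[12, 52]
10: 0xd3 (blk 52, set 4) → VC-HIT  vc=[12, 44]
11: 0xd2 (blk 52, set 4) → L1-HIT  vc=[12, 44]
12: 0x24 (blk 9, set 1) → L1-HIT  vc=[12, 44]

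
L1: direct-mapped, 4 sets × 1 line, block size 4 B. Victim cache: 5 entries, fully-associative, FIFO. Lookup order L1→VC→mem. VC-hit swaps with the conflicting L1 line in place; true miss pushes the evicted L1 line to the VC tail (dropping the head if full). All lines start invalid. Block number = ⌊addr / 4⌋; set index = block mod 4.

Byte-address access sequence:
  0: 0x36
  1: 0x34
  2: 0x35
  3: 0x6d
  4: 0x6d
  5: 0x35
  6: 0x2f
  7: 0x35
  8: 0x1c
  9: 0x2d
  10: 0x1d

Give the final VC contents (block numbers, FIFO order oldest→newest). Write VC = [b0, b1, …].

VC = [27, 11]

#0 0x36→b13/s1 MISS; vc=[]
#1 0x34→b13/s1 L1-HIT; vc=[]
#2 0x35→b13/s1 L1-HIT; vc=[]
#3 0x6d→b27/s3 MISS; vc=[]
#4 0x6d→b27/s3 L1-HIT; vc=[]
#5 0x35→b13/s1 L1-HIT; vc=[]
#6 0x2f→b11/s3 MISS; vc=[27]
#7 0x35→b13/s1 L1-HIT; vc=[27]
#8 0x1c→b7/s3 MISS; vc=[27,11]
#9 0x2d→b11/s3 VC-HIT; vc=[27,7]
#10 0x1d→b7/s3 VC-HIT; vc=[27,11]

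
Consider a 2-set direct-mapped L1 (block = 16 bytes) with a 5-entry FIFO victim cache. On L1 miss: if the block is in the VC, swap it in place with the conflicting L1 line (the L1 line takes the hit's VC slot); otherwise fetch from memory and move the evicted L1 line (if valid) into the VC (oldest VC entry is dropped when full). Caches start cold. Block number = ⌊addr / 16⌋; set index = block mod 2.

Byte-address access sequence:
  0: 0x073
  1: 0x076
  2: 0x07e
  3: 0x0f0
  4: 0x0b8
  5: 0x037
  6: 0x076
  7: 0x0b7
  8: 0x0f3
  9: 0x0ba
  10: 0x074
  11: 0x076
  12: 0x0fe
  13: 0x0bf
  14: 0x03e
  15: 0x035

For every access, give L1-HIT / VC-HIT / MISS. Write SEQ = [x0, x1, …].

SEQ = [MISS, L1-HIT, L1-HIT, MISS, MISS, MISS, VC-HIT, VC-HIT, VC-HIT, VC-HIT, VC-HIT, L1-HIT, VC-HIT, VC-HIT, VC-HIT, L1-HIT]

0: 0x73 (blk 7, set 1) → MISS  vc=[]
1: 0x76 (blk 7, set 1) → L1-HIT  vc=[]
2: 0x7e (blk 7, set 1) → L1-HIT  vc=[]
3: 0xf0 (blk 15, set 1) → MISS  vc=[7]
4: 0xb8 (blk 11, set 1) → MISS  vc=[7, 15]
5: 0x37 (blk 3, set 1) → MISS  vc=[7, 15, 11]
6: 0x76 (blk 7, set 1) → VC-HIT  vc=[3, 15, 11]
7: 0xb7 (blk 11, set 1) → VC-HIT  vc=[3, 15, 7]
8: 0xf3 (blk 15, set 1) → VC-HIT  vc=[3, 11, 7]
9: 0xba (blk 11, set 1) → VC-HIT  vc=[3, 15, 7]
10: 0x74 (blk 7, set 1) → VC-HIT  vc=[3, 15, 11]
11: 0x76 (blk 7, set 1) → L1-HIT  vc=[3, 15, 11]
12: 0xfe (blk 15, set 1) → VC-HIT  vc=[3, 7, 11]
13: 0xbf (blk 11, set 1) → VC-HIT  vc=[3, 7, 15]
14: 0x3e (blk 3, set 1) → VC-HIT  vc=[11, 7, 15]
15: 0x35 (blk 3, set 1) → L1-HIT  vc=[11, 7, 15]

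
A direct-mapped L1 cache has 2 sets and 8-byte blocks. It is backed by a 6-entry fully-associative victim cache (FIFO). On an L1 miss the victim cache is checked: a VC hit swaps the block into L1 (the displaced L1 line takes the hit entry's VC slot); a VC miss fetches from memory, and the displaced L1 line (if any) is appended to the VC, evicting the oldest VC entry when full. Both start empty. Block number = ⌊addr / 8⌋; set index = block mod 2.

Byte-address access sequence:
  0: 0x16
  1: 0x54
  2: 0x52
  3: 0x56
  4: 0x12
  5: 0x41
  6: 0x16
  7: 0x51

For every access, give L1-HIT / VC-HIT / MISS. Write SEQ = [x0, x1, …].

SEQ = [MISS, MISS, L1-HIT, L1-HIT, VC-HIT, MISS, VC-HIT, VC-HIT]

#0 0x16→b2/s0 MISS; vc=[]
#1 0x54→b10/s0 MISS; vc=[2]
#2 0x52→b10/s0 L1-HIT; vc=[2]
#3 0x56→b10/s0 L1-HIT; vc=[2]
#4 0x12→b2/s0 VC-HIT; vc=[10]
#5 0x41→b8/s0 MISS; vc=[10,2]
#6 0x16→b2/s0 VC-HIT; vc=[10,8]
#7 0x51→b10/s0 VC-HIT; vc=[2,8]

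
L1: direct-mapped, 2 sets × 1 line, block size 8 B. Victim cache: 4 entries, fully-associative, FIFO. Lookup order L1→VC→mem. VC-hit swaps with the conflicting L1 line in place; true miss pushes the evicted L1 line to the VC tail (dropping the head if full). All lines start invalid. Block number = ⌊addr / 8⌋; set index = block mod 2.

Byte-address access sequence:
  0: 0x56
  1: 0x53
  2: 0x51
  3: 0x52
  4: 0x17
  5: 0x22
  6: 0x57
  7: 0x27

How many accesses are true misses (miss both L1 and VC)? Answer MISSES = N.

MISSES = 3

#0 0x56→b10/s0 MISS; vc=[]
#1 0x53→b10/s0 L1-HIT; vc=[]
#2 0x51→b10/s0 L1-HIT; vc=[]
#3 0x52→b10/s0 L1-HIT; vc=[]
#4 0x17→b2/s0 MISS; vc=[10]
#5 0x22→b4/s0 MISS; vc=[10,2]
#6 0x57→b10/s0 VC-HIT; vc=[4,2]
#7 0x27→b4/s0 VC-HIT; vc=[10,2]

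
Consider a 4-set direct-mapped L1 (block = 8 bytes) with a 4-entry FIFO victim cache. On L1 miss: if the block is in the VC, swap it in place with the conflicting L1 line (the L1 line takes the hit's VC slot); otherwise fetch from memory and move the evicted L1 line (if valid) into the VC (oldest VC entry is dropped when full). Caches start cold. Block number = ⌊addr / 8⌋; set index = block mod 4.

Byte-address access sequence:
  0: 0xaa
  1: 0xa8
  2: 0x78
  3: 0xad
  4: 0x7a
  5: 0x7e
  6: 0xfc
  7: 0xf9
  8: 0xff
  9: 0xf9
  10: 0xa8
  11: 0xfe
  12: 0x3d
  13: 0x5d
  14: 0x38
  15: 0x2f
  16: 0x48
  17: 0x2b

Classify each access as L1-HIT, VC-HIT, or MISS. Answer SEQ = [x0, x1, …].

SEQ = [MISS, L1-HIT, MISS, L1-HIT, L1-HIT, L1-HIT, MISS, L1-HIT, L1-HIT, L1-HIT, L1-HIT, L1-HIT, MISS, MISS, VC-HIT, MISS, MISS, VC-HIT]

#0 0xaa→b21/s1 MISS; vc=[]
#1 0xa8→b21/s1 L1-HIT; vc=[]
#2 0x78→b15/s3 MISS; vc=[]
#3 0xad→b21/s1 L1-HIT; vc=[]
#4 0x7a→b15/s3 L1-HIT; vc=[]
#5 0x7e→b15/s3 L1-HIT; vc=[]
#6 0xfc→b31/s3 MISS; vc=[15]
#7 0xf9→b31/s3 L1-HIT; vc=[15]
#8 0xff→b31/s3 L1-HIT; vc=[15]
#9 0xf9→b31/s3 L1-HIT; vc=[15]
#10 0xa8→b21/s1 L1-HIT; vc=[15]
#11 0xfe→b31/s3 L1-HIT; vc=[15]
#12 0x3d→b7/s3 MISS; vc=[15,31]
#13 0x5d→b11/s3 MISS; vc=[15,31,7]
#14 0x38→b7/s3 VC-HIT; vc=[15,31,11]
#15 0x2f→b5/s1 MISS; vc=[15,31,11,21]
#16 0x48→b9/s1 MISS; vc=[31,11,21,5]
#17 0x2b→b5/s1 VC-HIT; vc=[31,11,21,9]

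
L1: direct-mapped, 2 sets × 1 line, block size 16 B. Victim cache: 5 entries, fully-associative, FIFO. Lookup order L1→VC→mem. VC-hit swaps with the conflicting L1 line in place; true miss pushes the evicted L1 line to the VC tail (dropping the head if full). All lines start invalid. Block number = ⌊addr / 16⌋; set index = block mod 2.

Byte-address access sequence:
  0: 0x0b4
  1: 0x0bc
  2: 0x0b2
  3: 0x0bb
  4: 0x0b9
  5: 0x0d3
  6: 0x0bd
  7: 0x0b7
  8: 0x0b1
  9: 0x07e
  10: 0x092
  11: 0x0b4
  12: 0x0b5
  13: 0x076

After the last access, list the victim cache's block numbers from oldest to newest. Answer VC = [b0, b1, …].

VC = [13, 9, 11]

0: 0xb4 (blk 11, set 1) → MISS  vc=[]
1: 0xbc (blk 11, set 1) → L1-HIT  vc=[]
2: 0xb2 (blk 11, set 1) → L1-HIT  vc=[]
3: 0xbb (blk 11, set 1) → L1-HIT  vc=[]
4: 0xb9 (blk 11, set 1) → L1-HIT  vc=[]
5: 0xd3 (blk 13, set 1) → MISS  vc=[11]
6: 0xbd (blk 11, set 1) → VC-HIT  vc=[13]
7: 0xb7 (blk 11, set 1) → L1-HIT  vc=[13]
8: 0xb1 (blk 11, set 1) → L1-HIT  vc=[13]
9: 0x7e (blk 7, set 1) → MISS  vc=[13, 11]
10: 0x92 (blk 9, set 1) → MISS  vc=[13, 11, 7]
11: 0xb4 (blk 11, set 1) → VC-HIT  vc=[13, 9, 7]
12: 0xb5 (blk 11, set 1) → L1-HIT  vc=[13, 9, 7]
13: 0x76 (blk 7, set 1) → VC-HIT  vc=[13, 9, 11]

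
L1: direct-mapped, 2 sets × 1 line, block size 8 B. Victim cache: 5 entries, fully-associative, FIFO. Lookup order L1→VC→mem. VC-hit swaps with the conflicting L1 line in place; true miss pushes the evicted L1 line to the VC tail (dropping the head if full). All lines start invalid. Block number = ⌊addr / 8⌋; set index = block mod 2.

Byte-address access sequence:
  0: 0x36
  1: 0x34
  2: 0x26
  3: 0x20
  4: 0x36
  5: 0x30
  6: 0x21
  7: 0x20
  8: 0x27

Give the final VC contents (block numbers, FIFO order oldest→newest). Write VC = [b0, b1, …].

#0 0x36→b6/s0 MISS; vc=[]
#1 0x34→b6/s0 L1-HIT; vc=[]
#2 0x26→b4/s0 MISS; vc=[6]
#3 0x20→b4/s0 L1-HIT; vc=[6]
#4 0x36→b6/s0 VC-HIT; vc=[4]
#5 0x30→b6/s0 L1-HIT; vc=[4]
#6 0x21→b4/s0 VC-HIT; vc=[6]
#7 0x20→b4/s0 L1-HIT; vc=[6]
#8 0x27→b4/s0 L1-HIT; vc=[6]

VC = [6]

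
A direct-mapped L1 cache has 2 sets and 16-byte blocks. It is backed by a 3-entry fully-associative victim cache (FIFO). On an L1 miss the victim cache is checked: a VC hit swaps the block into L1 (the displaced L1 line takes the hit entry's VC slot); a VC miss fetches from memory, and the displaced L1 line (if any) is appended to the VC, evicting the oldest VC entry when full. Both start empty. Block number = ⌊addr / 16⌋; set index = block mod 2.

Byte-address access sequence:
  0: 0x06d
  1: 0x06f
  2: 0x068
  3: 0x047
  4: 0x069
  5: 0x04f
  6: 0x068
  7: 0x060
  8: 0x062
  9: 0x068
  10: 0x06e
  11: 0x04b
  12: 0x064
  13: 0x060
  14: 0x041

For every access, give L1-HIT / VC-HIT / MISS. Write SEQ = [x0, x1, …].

SEQ = [MISS, L1-HIT, L1-HIT, MISS, VC-HIT, VC-HIT, VC-HIT, L1-HIT, L1-HIT, L1-HIT, L1-HIT, VC-HIT, VC-HIT, L1-HIT, VC-HIT]

#0 0x6d→b6/s0 MISS; vc=[]
#1 0x6f→b6/s0 L1-HIT; vc=[]
#2 0x68→b6/s0 L1-HIT; vc=[]
#3 0x47→b4/s0 MISS; vc=[6]
#4 0x69→b6/s0 VC-HIT; vc=[4]
#5 0x4f→b4/s0 VC-HIT; vc=[6]
#6 0x68→b6/s0 VC-HIT; vc=[4]
#7 0x60→b6/s0 L1-HIT; vc=[4]
#8 0x62→b6/s0 L1-HIT; vc=[4]
#9 0x68→b6/s0 L1-HIT; vc=[4]
#10 0x6e→b6/s0 L1-HIT; vc=[4]
#11 0x4b→b4/s0 VC-HIT; vc=[6]
#12 0x64→b6/s0 VC-HIT; vc=[4]
#13 0x60→b6/s0 L1-HIT; vc=[4]
#14 0x41→b4/s0 VC-HIT; vc=[6]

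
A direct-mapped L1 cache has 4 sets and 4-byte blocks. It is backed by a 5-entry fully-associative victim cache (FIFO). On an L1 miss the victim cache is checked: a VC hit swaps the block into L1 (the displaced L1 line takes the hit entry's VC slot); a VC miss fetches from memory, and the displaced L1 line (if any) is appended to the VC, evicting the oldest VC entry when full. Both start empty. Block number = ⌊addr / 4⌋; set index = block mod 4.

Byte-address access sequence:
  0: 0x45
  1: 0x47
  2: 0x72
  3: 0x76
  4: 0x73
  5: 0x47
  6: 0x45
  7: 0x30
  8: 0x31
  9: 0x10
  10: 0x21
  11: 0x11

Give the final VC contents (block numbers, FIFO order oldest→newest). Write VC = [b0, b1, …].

VC = [29, 28, 12, 8]

  [0] addr=0x45 blk=17 s=1: MISS | VC []
  [1] addr=0x47 blk=17 s=1: L1-HIT | VC []
  [2] addr=0x72 blk=28 s=0: MISS | VC []
  [3] addr=0x76 blk=29 s=1: MISS | VC [17]
  [4] addr=0x73 blk=28 s=0: L1-HIT | VC [17]
  [5] addr=0x47 blk=17 s=1: VC-HIT | VC [29]
  [6] addr=0x45 blk=17 s=1: L1-HIT | VC [29]
  [7] addr=0x30 blk=12 s=0: MISS | VC [29, 28]
  [8] addr=0x31 blk=12 s=0: L1-HIT | VC [29, 28]
  [9] addr=0x10 blk=4 s=0: MISS | VC [29, 28, 12]
  [10] addr=0x21 blk=8 s=0: MISS | VC [29, 28, 12, 4]
  [11] addr=0x11 blk=4 s=0: VC-HIT | VC [29, 28, 12, 8]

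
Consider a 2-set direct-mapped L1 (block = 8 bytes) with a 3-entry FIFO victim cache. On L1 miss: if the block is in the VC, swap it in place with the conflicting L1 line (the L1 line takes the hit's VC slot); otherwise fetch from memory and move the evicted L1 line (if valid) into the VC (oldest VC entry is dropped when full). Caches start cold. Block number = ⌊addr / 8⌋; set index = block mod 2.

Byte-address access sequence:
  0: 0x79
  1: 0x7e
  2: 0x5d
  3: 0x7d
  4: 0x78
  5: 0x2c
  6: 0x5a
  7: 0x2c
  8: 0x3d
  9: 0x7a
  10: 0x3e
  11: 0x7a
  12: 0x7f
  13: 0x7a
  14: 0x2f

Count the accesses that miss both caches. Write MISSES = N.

MISSES = 4

  [0] addr=0x79 blk=15 s=1: MISS | VC []
  [1] addr=0x7e blk=15 s=1: L1-HIT | VC []
  [2] addr=0x5d blk=11 s=1: MISS | VC [15]
  [3] addr=0x7d blk=15 s=1: VC-HIT | VC [11]
  [4] addr=0x78 blk=15 s=1: L1-HIT | VC [11]
  [5] addr=0x2c blk=5 s=1: MISS | VC [11, 15]
  [6] addr=0x5a blk=11 s=1: VC-HIT | VC [5, 15]
  [7] addr=0x2c blk=5 s=1: VC-HIT | VC [11, 15]
  [8] addr=0x3d blk=7 s=1: MISS | VC [11, 15, 5]
  [9] addr=0x7a blk=15 s=1: VC-HIT | VC [11, 7, 5]
  [10] addr=0x3e blk=7 s=1: VC-HIT | VC [11, 15, 5]
  [11] addr=0x7a blk=15 s=1: VC-HIT | VC [11, 7, 5]
  [12] addr=0x7f blk=15 s=1: L1-HIT | VC [11, 7, 5]
  [13] addr=0x7a blk=15 s=1: L1-HIT | VC [11, 7, 5]
  [14] addr=0x2f blk=5 s=1: VC-HIT | VC [11, 7, 15]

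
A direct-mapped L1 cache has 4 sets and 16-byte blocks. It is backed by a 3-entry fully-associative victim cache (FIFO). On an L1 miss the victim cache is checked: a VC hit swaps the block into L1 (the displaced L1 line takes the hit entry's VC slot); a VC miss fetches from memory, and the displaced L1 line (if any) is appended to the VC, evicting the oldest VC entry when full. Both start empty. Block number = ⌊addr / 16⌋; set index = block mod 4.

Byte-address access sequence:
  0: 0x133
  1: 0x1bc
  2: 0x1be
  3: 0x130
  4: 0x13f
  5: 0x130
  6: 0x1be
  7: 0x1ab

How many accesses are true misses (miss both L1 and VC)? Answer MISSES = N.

0: 0x133 (blk 19, set 3) → MISS  vc=[]
1: 0x1bc (blk 27, set 3) → MISS  vc=[19]
2: 0x1be (blk 27, set 3) → L1-HIT  vc=[19]
3: 0x130 (blk 19, set 3) → VC-HIT  vc=[27]
4: 0x13f (blk 19, set 3) → L1-HIT  vc=[27]
5: 0x130 (blk 19, set 3) → L1-HIT  vc=[27]
6: 0x1be (blk 27, set 3) → VC-HIT  vc=[19]
7: 0x1ab (blk 26, set 2) → MISS  vc=[19]

MISSES = 3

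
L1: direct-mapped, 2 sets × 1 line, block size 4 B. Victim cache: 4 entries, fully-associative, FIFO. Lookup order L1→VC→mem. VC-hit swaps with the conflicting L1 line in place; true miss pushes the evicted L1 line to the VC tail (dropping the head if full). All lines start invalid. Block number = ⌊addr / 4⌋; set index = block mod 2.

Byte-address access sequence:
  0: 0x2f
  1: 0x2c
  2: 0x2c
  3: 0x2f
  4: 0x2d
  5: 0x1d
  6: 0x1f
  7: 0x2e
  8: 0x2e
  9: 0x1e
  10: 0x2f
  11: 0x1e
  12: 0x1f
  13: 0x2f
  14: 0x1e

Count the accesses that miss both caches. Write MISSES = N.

0: 0x2f (blk 11, set 1) → MISS  vc=[]
1: 0x2c (blk 11, set 1) → L1-HIT  vc=[]
2: 0x2c (blk 11, set 1) → L1-HIT  vc=[]
3: 0x2f (blk 11, set 1) → L1-HIT  vc=[]
4: 0x2d (blk 11, set 1) → L1-HIT  vc=[]
5: 0x1d (blk 7, set 1) → MISS  vc=[11]
6: 0x1f (blk 7, set 1) → L1-HIT  vc=[11]
7: 0x2e (blk 11, set 1) → VC-HIT  vc=[7]
8: 0x2e (blk 11, set 1) → L1-HIT  vc=[7]
9: 0x1e (blk 7, set 1) → VC-HIT  vc=[11]
10: 0x2f (blk 11, set 1) → VC-HIT  vc=[7]
11: 0x1e (blk 7, set 1) → VC-HIT  vc=[11]
12: 0x1f (blk 7, set 1) → L1-HIT  vc=[11]
13: 0x2f (blk 11, set 1) → VC-HIT  vc=[7]
14: 0x1e (blk 7, set 1) → VC-HIT  vc=[11]

MISSES = 2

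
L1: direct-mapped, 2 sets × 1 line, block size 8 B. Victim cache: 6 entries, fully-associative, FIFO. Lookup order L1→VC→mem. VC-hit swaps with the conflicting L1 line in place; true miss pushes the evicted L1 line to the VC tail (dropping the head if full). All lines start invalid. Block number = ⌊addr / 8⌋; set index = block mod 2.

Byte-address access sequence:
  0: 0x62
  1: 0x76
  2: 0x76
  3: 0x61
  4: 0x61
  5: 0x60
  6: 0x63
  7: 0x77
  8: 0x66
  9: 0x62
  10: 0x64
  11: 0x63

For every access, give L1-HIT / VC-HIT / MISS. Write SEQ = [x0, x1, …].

SEQ = [MISS, MISS, L1-HIT, VC-HIT, L1-HIT, L1-HIT, L1-HIT, VC-HIT, VC-HIT, L1-HIT, L1-HIT, L1-HIT]

0: 0x62 (blk 12, set 0) → MISS  vc=[]
1: 0x76 (blk 14, set 0) → MISS  vc=[12]
2: 0x76 (blk 14, set 0) → L1-HIT  vc=[12]
3: 0x61 (blk 12, set 0) → VC-HIT  vc=[14]
4: 0x61 (blk 12, set 0) → L1-HIT  vc=[14]
5: 0x60 (blk 12, set 0) → L1-HIT  vc=[14]
6: 0x63 (blk 12, set 0) → L1-HIT  vc=[14]
7: 0x77 (blk 14, set 0) → VC-HIT  vc=[12]
8: 0x66 (blk 12, set 0) → VC-HIT  vc=[14]
9: 0x62 (blk 12, set 0) → L1-HIT  vc=[14]
10: 0x64 (blk 12, set 0) → L1-HIT  vc=[14]
11: 0x63 (blk 12, set 0) → L1-HIT  vc=[14]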